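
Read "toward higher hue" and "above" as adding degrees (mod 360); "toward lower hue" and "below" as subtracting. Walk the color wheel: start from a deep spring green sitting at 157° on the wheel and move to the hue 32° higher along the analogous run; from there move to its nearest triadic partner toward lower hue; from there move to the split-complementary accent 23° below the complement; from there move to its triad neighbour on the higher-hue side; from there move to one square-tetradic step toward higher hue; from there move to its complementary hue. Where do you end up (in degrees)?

256°

+32° (analog 32° ↑): 157 + 32 = 189°
−120° (triadic ↓): 189 − 120 = 69°
+157° (split-comp 23° ↓): 69 + 157 = 226°
+120° (triadic ↑): 226 + 120 = 346°
+90° (square ↑): 346 + 90 = 436 → 436 − 360 = 76°
+180° (complement): 76 + 180 = 256°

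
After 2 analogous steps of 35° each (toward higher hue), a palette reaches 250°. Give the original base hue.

2 steps of 35° (toward higher hue) give a net shift of +70°.
Start = end − shift: 250 − 70 = 180°

180°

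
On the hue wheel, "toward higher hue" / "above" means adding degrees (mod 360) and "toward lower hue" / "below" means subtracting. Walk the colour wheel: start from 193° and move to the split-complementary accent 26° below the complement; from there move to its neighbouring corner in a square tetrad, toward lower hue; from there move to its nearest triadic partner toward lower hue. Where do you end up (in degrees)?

137°

193 + 154 = 347°   (split-comp 26° ↓)
347 − 90 = 257°   (square ↓)
257 − 120 = 137°   (triadic ↓)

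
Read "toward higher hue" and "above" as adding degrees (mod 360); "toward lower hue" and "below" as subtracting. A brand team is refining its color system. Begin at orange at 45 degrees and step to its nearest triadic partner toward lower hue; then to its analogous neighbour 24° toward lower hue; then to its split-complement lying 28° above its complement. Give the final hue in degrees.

109°

triadic ↓ −120°: 45 − 120 = -75 → -75 + 360 = 285°
analog 24° ↓ −24°: 285 − 24 = 261°
split-comp 28° ↑ +208°: 261 + 208 = 469 → 469 − 360 = 109°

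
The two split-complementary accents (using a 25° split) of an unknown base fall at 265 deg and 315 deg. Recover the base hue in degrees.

The accents sit 25° either side of the complement, so the complement is their short-arc midpoint on the wheel.
Short-arc midpoint of 265° and 315°: 290°.
Base is 180° from the complement: 290 − 180 = 110°

110°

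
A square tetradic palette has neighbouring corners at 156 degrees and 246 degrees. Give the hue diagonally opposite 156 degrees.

A square tetradic scheme places four hues 90° apart; opposite corners are 180° apart.
156 + 180 = 336°

336°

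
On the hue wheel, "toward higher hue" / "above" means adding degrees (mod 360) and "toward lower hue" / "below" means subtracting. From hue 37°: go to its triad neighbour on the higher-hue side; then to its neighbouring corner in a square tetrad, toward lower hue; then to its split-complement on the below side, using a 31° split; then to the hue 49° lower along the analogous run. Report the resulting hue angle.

167°

37 + 120 = 157°   (triadic ↑)
157 − 90 = 67°   (square ↓)
67 + 149 = 216°   (split-comp 31° ↓)
216 − 49 = 167°   (analog 49° ↓)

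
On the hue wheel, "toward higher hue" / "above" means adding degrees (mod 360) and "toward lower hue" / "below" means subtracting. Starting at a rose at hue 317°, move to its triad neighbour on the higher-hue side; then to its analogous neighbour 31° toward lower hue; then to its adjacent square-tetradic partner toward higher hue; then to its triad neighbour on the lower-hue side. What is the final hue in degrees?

16°

+120° (triadic ↑): 317 + 120 = 437 → 437 − 360 = 77°
−31° (analog 31° ↓): 77 − 31 = 46°
+90° (square ↑): 46 + 90 = 136°
−120° (triadic ↓): 136 − 120 = 16°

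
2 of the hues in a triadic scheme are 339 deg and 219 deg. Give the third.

99°

A triad places three hues 120° apart.
The full set through 219° is {99°, 219°, 339°}.
Given {219°, 339°}, the missing hue is 99°.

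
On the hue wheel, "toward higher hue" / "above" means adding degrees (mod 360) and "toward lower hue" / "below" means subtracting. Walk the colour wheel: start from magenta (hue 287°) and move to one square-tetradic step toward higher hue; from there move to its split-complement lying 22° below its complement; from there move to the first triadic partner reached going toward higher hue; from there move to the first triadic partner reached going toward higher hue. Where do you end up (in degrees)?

55°

square ↑ +90°: 287 + 90 = 377 → 377 − 360 = 17°
split-comp 22° ↓ +158°: 17 + 158 = 175°
triadic ↑ +120°: 175 + 120 = 295°
triadic ↑ +120°: 295 + 120 = 415 → 415 − 360 = 55°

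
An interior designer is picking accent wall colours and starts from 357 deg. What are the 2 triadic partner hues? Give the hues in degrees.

117° and 237°

A triad places three hues 120° apart.
357 + 120 = 477 → 477 − 360 = 117°
357 + 240 = 597 → 597 − 360 = 237°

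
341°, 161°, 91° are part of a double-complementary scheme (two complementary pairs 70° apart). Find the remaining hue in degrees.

A rectangular tetradic uses two complementary pairs 70° apart: offsets 0°, 70°, 180°, 250°.
Among {91°, 161°, 341°}, 341° and 161° are a 180° pair.
The remaining hue 91° needs its own complement: 91 + 180 = 271°

271°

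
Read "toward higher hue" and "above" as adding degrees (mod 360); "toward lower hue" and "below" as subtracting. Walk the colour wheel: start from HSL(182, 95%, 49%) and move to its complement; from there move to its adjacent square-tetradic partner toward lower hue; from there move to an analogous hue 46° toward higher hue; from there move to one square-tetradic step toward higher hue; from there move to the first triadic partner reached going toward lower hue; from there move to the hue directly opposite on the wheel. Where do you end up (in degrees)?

108°

182 + 180 = 362 → 362 − 360 = 2°   (complement)
2 − 90 = -88 → -88 + 360 = 272°   (square ↓)
272 + 46 = 318°   (analog 46° ↑)
318 + 90 = 408 → 408 − 360 = 48°   (square ↑)
48 − 120 = -72 → -72 + 360 = 288°   (triadic ↓)
288 + 180 = 468 → 468 − 360 = 108°   (complement)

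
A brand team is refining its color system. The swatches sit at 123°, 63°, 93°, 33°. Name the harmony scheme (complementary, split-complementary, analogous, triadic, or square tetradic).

Sort the hues: 33°, 63°, 93°, 123°.
Successive gaps around the wheel: 30°, 30°, 30°, 270°.
A run of hues at equal small steps (30°) with one large closing gap is an analogous group.

analogous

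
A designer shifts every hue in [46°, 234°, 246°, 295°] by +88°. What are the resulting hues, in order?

134°, 322°, 334°, 23°

46 + 88 = 134°
234 + 88 = 322°
246 + 88 = 334°
295 + 88 = 383 → 383 − 360 = 23°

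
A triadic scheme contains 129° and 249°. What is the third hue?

9°

A triad spaces three hues 120° apart.
The full set is {9°, 129°, 249°}.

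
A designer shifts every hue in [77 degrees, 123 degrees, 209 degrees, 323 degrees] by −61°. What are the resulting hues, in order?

16°, 62°, 148°, 262°

77 − 61 = 16°
123 − 61 = 62°
209 − 61 = 148°
323 − 61 = 262°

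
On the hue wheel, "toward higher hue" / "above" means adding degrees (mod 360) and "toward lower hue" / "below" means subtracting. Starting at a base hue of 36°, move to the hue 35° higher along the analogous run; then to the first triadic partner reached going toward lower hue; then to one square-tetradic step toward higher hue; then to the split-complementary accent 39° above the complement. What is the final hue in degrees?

36 + 35 = 71°   (analog 35° ↑)
71 − 120 = -49 → -49 + 360 = 311°   (triadic ↓)
311 + 90 = 401 → 401 − 360 = 41°   (square ↑)
41 + 219 = 260°   (split-comp 39° ↑)

260°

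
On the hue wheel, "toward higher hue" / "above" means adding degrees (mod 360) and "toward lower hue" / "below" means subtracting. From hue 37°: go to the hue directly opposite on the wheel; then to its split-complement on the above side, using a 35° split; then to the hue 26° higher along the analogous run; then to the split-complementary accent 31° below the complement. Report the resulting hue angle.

37 + 180 = 217°   (complement)
217 + 215 = 432 → 432 − 360 = 72°   (split-comp 35° ↑)
72 + 26 = 98°   (analog 26° ↑)
98 + 149 = 247°   (split-comp 31° ↓)

247°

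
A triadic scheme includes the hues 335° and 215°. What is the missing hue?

A triad places three hues 120° apart.
The full set through 215° is {95°, 215°, 335°}.
Given {215°, 335°}, the missing hue is 95°.

95°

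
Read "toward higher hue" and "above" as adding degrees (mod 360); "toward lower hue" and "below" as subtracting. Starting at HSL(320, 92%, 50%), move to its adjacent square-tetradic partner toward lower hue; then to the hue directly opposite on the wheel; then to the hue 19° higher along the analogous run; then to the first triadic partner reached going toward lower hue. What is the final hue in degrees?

320 − 90 = 230°   (square ↓)
230 + 180 = 410 → 410 − 360 = 50°   (complement)
50 + 19 = 69°   (analog 19° ↑)
69 − 120 = -51 → -51 + 360 = 309°   (triadic ↓)

309°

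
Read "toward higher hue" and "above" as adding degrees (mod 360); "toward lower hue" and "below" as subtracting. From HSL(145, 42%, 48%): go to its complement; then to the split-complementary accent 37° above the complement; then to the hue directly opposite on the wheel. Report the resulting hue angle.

+180° (complement): 145 + 180 = 325°
+217° (split-comp 37° ↑): 325 + 217 = 542 → 542 − 360 = 182°
+180° (complement): 182 + 180 = 362 → 362 − 360 = 2°

2°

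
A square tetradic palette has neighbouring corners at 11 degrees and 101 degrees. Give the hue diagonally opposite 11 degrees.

A square tetradic scheme places four hues 90° apart; opposite corners are 180° apart.
11 + 180 = 191°

191°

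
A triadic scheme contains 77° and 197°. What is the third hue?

A triad spaces three hues 120° apart.
The full set is {77°, 197°, 317°}.

317°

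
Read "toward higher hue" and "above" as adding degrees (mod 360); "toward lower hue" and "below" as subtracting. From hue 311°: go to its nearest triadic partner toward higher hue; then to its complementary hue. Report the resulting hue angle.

251°

311 + 120 = 431 → 431 − 360 = 71°   (triadic ↑)
71 + 180 = 251°   (complement)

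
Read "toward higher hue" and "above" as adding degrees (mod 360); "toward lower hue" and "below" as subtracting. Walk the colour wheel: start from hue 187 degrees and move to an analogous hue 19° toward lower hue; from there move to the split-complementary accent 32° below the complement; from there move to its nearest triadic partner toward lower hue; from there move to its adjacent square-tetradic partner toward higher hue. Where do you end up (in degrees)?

analog 19° ↓ −19°: 187 − 19 = 168°
split-comp 32° ↓ +148°: 168 + 148 = 316°
triadic ↓ −120°: 316 − 120 = 196°
square ↑ +90°: 196 + 90 = 286°

286°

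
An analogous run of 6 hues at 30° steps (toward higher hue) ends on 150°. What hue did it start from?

5 steps of 30° (toward higher hue) give a net shift of +150°.
Start = end − shift: 150 − 150 = 0°

0°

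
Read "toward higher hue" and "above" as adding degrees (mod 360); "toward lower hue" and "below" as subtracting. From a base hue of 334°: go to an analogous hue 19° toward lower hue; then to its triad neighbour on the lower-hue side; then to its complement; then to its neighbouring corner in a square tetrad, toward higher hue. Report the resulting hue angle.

analog 19° ↓ −19°: 334 − 19 = 315°
triadic ↓ −120°: 315 − 120 = 195°
complement +180°: 195 + 180 = 375 → 375 − 360 = 15°
square ↑ +90°: 15 + 90 = 105°

105°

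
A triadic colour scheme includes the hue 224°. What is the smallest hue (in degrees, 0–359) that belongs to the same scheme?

A triad places three hues 120° apart.
The full set through 224° is {104°, 224°, 344°}.

104°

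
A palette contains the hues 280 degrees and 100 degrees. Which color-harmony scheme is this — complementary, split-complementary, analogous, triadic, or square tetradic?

Sort the hues: 100°, 280°.
Successive gaps around the wheel: 180°, 180°.
Two hues 180° apart are complementary.

complementary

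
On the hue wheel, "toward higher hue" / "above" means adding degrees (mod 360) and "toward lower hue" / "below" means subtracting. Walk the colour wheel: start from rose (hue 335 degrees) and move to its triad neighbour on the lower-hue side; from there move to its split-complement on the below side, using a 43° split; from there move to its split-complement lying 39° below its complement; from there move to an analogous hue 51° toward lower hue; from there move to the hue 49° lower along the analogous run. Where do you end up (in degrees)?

−120° (triadic ↓): 335 − 120 = 215°
+137° (split-comp 43° ↓): 215 + 137 = 352°
+141° (split-comp 39° ↓): 352 + 141 = 493 → 493 − 360 = 133°
−51° (analog 51° ↓): 133 − 51 = 82°
−49° (analog 49° ↓): 82 − 49 = 33°

33°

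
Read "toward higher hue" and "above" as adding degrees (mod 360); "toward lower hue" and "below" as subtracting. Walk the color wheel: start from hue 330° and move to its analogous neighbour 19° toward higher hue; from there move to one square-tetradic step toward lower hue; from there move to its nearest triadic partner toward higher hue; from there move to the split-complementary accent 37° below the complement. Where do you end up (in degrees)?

analog 19° ↑ +19°: 330 + 19 = 349°
square ↓ −90°: 349 − 90 = 259°
triadic ↑ +120°: 259 + 120 = 379 → 379 − 360 = 19°
split-comp 37° ↓ +143°: 19 + 143 = 162°

162°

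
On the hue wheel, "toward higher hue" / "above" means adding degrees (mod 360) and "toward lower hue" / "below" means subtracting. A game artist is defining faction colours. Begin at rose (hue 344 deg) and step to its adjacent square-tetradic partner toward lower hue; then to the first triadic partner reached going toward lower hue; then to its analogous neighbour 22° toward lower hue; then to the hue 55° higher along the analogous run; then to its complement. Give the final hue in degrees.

347°

344 − 90 = 254°   (square ↓)
254 − 120 = 134°   (triadic ↓)
134 − 22 = 112°   (analog 22° ↓)
112 + 55 = 167°   (analog 55° ↑)
167 + 180 = 347°   (complement)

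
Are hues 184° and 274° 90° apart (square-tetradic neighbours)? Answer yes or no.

yes

Angular distance: |184 − 274| = 90 = 90°.
90° apart (square-tetradic neighbours) requires 90°.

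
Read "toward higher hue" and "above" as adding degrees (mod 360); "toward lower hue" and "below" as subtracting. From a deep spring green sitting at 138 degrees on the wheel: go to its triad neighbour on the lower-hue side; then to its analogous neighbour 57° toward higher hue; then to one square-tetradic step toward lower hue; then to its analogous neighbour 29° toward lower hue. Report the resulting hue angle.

triadic ↓ −120°: 138 − 120 = 18°
analog 57° ↑ +57°: 18 + 57 = 75°
square ↓ −90°: 75 − 90 = -15 → -15 + 360 = 345°
analog 29° ↓ −29°: 345 − 29 = 316°

316°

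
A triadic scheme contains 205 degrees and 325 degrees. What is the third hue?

A triad spaces three hues 120° apart.
The full set is {85°, 205°, 325°}.

85°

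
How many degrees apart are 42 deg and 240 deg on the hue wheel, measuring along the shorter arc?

|42 − 240| = 198.
The shorter arc is 360 − 198 = 162°.

162°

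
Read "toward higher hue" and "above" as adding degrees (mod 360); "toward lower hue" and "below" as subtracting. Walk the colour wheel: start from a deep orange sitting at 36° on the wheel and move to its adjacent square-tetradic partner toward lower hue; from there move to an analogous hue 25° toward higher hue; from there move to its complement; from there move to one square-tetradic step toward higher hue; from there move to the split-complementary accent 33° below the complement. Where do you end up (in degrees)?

−90° (square ↓): 36 − 90 = -54 → -54 + 360 = 306°
+25° (analog 25° ↑): 306 + 25 = 331°
+180° (complement): 331 + 180 = 511 → 511 − 360 = 151°
+90° (square ↑): 151 + 90 = 241°
+147° (split-comp 33° ↓): 241 + 147 = 388 → 388 − 360 = 28°

28°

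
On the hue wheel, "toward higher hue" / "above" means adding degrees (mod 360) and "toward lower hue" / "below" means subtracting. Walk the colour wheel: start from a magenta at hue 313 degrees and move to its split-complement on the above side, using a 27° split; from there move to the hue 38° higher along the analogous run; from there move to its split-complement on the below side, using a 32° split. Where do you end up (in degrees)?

split-comp 27° ↑ +207°: 313 + 207 = 520 → 520 − 360 = 160°
analog 38° ↑ +38°: 160 + 38 = 198°
split-comp 32° ↓ +148°: 198 + 148 = 346°

346°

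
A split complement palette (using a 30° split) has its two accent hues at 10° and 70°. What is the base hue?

220°

The accents sit 30° either side of the complement, so the complement is their short-arc midpoint on the wheel.
Short-arc midpoint of 10° and 70°: 40°.
Base is 180° from the complement: 40 − 180 = -140 → -140 + 360 = 220°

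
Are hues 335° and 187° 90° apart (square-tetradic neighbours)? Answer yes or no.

no

Angular distance: |335 − 187| = 148 = 148°.
90° apart (square-tetradic neighbours) requires 90°.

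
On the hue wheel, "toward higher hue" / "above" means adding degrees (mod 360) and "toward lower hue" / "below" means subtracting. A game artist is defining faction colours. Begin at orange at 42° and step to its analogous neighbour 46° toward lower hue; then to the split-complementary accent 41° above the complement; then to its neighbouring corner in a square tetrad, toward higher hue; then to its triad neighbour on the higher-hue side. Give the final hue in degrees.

67°

analog 46° ↓ −46°: 42 − 46 = -4 → -4 + 360 = 356°
split-comp 41° ↑ +221°: 356 + 221 = 577 → 577 − 360 = 217°
square ↑ +90°: 217 + 90 = 307°
triadic ↑ +120°: 307 + 120 = 427 → 427 − 360 = 67°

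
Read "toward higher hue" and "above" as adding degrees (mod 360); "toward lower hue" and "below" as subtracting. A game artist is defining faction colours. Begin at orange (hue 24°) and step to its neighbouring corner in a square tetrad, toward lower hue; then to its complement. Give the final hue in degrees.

−90° (square ↓): 24 − 90 = -66 → -66 + 360 = 294°
+180° (complement): 294 + 180 = 474 → 474 − 360 = 114°

114°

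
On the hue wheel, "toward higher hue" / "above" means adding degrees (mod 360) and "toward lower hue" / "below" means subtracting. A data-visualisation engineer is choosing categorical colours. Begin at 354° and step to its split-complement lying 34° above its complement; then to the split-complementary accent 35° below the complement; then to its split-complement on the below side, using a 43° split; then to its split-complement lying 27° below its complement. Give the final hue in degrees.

+214° (split-comp 34° ↑): 354 + 214 = 568 → 568 − 360 = 208°
+145° (split-comp 35° ↓): 208 + 145 = 353°
+137° (split-comp 43° ↓): 353 + 137 = 490 → 490 − 360 = 130°
+153° (split-comp 27° ↓): 130 + 153 = 283°

283°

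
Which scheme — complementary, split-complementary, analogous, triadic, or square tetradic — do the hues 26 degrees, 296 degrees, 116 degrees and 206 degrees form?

Sort the hues: 26°, 116°, 206°, 296°.
Successive gaps around the wheel: 90°, 90°, 90°, 90°.
Four hues every 90° form a square tetradic scheme.

square tetradic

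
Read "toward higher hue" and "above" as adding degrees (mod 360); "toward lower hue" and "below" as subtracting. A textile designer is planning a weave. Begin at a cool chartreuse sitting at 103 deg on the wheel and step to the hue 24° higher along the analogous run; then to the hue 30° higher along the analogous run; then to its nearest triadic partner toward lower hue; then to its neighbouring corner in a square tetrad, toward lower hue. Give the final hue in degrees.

307°

analog 24° ↑ +24°: 103 + 24 = 127°
analog 30° ↑ +30°: 127 + 30 = 157°
triadic ↓ −120°: 157 − 120 = 37°
square ↓ −90°: 37 − 90 = -53 → -53 + 360 = 307°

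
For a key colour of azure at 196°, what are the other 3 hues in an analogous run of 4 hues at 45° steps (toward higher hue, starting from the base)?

241°, 286°, 331°

Analogous hues sit every 45° along the wheel.
196 + 45 = 241°
196 + 90 = 286°
196 + 135 = 331°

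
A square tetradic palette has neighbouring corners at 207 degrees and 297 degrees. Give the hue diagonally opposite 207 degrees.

A square tetradic scheme places four hues 90° apart; opposite corners are 180° apart.
207 + 180 = 387 → 387 − 360 = 27°

27°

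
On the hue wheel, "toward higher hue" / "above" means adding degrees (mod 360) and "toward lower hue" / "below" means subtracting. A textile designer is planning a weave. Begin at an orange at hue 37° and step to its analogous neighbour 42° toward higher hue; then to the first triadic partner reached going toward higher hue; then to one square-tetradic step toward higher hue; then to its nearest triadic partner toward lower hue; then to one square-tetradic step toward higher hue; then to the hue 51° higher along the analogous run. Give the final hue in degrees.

310°

37 + 42 = 79°   (analog 42° ↑)
79 + 120 = 199°   (triadic ↑)
199 + 90 = 289°   (square ↑)
289 − 120 = 169°   (triadic ↓)
169 + 90 = 259°   (square ↑)
259 + 51 = 310°   (analog 51° ↑)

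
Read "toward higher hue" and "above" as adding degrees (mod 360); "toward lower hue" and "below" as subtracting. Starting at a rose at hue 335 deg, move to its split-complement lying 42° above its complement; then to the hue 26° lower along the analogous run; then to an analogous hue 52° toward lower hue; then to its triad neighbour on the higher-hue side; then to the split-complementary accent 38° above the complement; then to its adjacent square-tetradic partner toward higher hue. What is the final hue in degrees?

+222° (split-comp 42° ↑): 335 + 222 = 557 → 557 − 360 = 197°
−26° (analog 26° ↓): 197 − 26 = 171°
−52° (analog 52° ↓): 171 − 52 = 119°
+120° (triadic ↑): 119 + 120 = 239°
+218° (split-comp 38° ↑): 239 + 218 = 457 → 457 − 360 = 97°
+90° (square ↑): 97 + 90 = 187°

187°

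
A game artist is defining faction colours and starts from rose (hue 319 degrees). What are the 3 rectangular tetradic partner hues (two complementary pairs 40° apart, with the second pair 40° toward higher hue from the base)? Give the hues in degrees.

359°, 139°, 179°

A rectangular tetradic uses two complementary pairs 40° apart: offsets 0°, 40°, 180°, 220°.
319 + 40 = 359°
319 + 180 = 499 → 499 − 360 = 139°
319 + 220 = 539 → 539 − 360 = 179°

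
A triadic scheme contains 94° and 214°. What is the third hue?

334°

A triad spaces three hues 120° apart.
The full set is {94°, 214°, 334°}.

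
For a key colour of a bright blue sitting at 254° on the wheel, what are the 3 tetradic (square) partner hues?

344°, 74° and 164°

A square tetradic scheme places four hues every 90°.
254 + 90 = 344°
254 + 180 = 434 → 434 − 360 = 74°
254 + 270 = 524 → 524 − 360 = 164°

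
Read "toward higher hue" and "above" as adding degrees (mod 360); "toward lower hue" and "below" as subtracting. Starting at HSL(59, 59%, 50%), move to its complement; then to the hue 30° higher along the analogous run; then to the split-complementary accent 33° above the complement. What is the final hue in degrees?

59 + 180 = 239°   (complement)
239 + 30 = 269°   (analog 30° ↑)
269 + 213 = 482 → 482 − 360 = 122°   (split-comp 33° ↑)

122°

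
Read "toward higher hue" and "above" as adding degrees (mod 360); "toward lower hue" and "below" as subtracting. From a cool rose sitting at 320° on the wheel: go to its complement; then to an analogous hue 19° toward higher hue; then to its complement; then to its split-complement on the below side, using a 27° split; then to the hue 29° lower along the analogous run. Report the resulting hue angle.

103°

320 + 180 = 500 → 500 − 360 = 140°   (complement)
140 + 19 = 159°   (analog 19° ↑)
159 + 180 = 339°   (complement)
339 + 153 = 492 → 492 − 360 = 132°   (split-comp 27° ↓)
132 − 29 = 103°   (analog 29° ↓)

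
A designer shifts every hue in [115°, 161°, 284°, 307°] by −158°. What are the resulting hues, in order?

317°, 3°, 126°, 149°

115 − 158 = -43 → -43 + 360 = 317°
161 − 158 = 3°
284 − 158 = 126°
307 − 158 = 149°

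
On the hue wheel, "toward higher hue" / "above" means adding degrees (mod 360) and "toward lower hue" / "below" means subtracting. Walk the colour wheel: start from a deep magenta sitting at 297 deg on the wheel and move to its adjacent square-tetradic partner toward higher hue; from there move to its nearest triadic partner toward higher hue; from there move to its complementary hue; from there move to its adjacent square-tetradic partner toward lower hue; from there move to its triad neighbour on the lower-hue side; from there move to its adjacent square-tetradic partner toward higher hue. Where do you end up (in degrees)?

207°

297 + 90 = 387 → 387 − 360 = 27°   (square ↑)
27 + 120 = 147°   (triadic ↑)
147 + 180 = 327°   (complement)
327 − 90 = 237°   (square ↓)
237 − 120 = 117°   (triadic ↓)
117 + 90 = 207°   (square ↑)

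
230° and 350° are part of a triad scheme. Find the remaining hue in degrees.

A triad places three hues 120° apart.
The full set through 230° is {110°, 230°, 350°}.
Given {230°, 350°}, the missing hue is 110°.

110°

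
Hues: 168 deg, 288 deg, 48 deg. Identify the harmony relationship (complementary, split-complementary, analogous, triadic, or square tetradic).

triadic

Sort the hues: 48°, 168°, 288°.
Successive gaps around the wheel: 120°, 120°, 120°.
Three hues equally spaced 120° apart form a triad.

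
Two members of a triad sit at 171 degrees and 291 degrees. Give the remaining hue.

51°

A triad spaces three hues 120° apart.
The full set is {51°, 171°, 291°}.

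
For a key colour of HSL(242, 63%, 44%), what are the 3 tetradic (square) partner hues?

332°, 62°, 152°

A square tetradic scheme places four hues every 90°.
242 + 90 = 332°
242 + 180 = 422 → 422 − 360 = 62°
242 + 270 = 512 → 512 − 360 = 152°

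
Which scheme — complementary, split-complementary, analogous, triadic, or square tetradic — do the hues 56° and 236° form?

Sort the hues: 56°, 236°.
Successive gaps around the wheel: 180°, 180°.
Two hues 180° apart are complementary.

complementary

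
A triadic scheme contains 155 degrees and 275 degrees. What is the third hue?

A triad spaces three hues 120° apart.
The full set is {35°, 155°, 275°}.

35°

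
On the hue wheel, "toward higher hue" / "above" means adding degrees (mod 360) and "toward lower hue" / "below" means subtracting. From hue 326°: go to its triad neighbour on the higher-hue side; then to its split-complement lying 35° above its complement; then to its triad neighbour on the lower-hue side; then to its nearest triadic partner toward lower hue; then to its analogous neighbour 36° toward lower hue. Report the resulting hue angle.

25°

+120° (triadic ↑): 326 + 120 = 446 → 446 − 360 = 86°
+215° (split-comp 35° ↑): 86 + 215 = 301°
−120° (triadic ↓): 301 − 120 = 181°
−120° (triadic ↓): 181 − 120 = 61°
−36° (analog 36° ↓): 61 − 36 = 25°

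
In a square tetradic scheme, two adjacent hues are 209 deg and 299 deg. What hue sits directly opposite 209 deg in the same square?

A square tetradic scheme places four hues 90° apart; opposite corners are 180° apart.
209 + 180 = 389 → 389 − 360 = 29°

29°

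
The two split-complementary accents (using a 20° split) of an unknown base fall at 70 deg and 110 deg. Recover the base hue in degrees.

The accents sit 20° either side of the complement, so the complement is their short-arc midpoint on the wheel.
Short-arc midpoint of 70° and 110°: 90°.
Base is 180° from the complement: 90 − 180 = -90 → -90 + 360 = 270°

270°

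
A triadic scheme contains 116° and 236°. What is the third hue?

356°

A triad spaces three hues 120° apart.
The full set is {116°, 236°, 356°}.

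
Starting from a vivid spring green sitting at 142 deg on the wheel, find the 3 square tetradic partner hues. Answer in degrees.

A square tetradic scheme places four hues every 90°.
142 + 90 = 232°
142 + 180 = 322°
142 + 270 = 412 → 412 − 360 = 52°

232°, 322°, and 52°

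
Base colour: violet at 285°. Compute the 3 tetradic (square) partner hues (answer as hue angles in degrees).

15°, 105°, and 195°

A square tetradic scheme places four hues every 90°.
285 + 90 = 375 → 375 − 360 = 15°
285 + 180 = 465 → 465 − 360 = 105°
285 + 270 = 555 → 555 − 360 = 195°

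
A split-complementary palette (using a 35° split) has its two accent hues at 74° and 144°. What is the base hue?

289°

The accents sit 35° either side of the complement, so the complement is their short-arc midpoint on the wheel.
Short-arc midpoint of 74° and 144°: 109°.
Base is 180° from the complement: 109 − 180 = -71 → -71 + 360 = 289°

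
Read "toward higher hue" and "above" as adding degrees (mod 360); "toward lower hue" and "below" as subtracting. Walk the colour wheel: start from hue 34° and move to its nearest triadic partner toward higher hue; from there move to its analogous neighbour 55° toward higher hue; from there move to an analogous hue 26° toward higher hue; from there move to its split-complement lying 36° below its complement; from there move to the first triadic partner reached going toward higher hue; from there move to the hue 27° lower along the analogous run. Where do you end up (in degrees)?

34 + 120 = 154°   (triadic ↑)
154 + 55 = 209°   (analog 55° ↑)
209 + 26 = 235°   (analog 26° ↑)
235 + 144 = 379 → 379 − 360 = 19°   (split-comp 36° ↓)
19 + 120 = 139°   (triadic ↑)
139 − 27 = 112°   (analog 27° ↓)

112°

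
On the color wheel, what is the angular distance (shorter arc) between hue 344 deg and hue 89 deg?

|344 − 89| = 255.
The shorter arc is 360 − 255 = 105°.

105°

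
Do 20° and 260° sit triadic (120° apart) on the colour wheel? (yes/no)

Angular distance: |20 − 260| = 240; shorter arc = 360 − 240 = 120°.
Triadic (120° apart) requires 120°.

yes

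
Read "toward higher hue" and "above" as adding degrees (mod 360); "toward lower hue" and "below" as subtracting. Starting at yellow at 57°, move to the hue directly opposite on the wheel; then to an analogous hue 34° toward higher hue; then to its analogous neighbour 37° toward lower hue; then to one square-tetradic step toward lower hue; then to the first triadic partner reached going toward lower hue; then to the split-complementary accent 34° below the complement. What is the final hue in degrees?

170°

57 + 180 = 237°   (complement)
237 + 34 = 271°   (analog 34° ↑)
271 − 37 = 234°   (analog 37° ↓)
234 − 90 = 144°   (square ↓)
144 − 120 = 24°   (triadic ↓)
24 + 146 = 170°   (split-comp 34° ↓)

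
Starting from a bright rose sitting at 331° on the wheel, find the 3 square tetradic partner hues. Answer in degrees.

A square tetradic scheme places four hues every 90°.
331 + 90 = 421 → 421 − 360 = 61°
331 + 180 = 511 → 511 − 360 = 151°
331 + 270 = 601 → 601 − 360 = 241°

61°, 151°, and 241°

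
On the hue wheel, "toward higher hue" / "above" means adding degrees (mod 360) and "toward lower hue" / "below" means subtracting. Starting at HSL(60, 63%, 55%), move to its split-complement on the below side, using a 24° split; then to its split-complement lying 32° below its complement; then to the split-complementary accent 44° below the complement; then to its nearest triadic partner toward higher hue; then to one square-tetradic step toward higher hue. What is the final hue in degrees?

350°

60 + 156 = 216°   (split-comp 24° ↓)
216 + 148 = 364 → 364 − 360 = 4°   (split-comp 32° ↓)
4 + 136 = 140°   (split-comp 44° ↓)
140 + 120 = 260°   (triadic ↑)
260 + 90 = 350°   (square ↑)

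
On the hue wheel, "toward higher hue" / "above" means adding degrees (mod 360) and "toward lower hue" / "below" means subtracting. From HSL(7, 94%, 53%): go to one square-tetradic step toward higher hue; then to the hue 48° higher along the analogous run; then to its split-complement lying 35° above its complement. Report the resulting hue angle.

0°

+90° (square ↑): 7 + 90 = 97°
+48° (analog 48° ↑): 97 + 48 = 145°
+215° (split-comp 35° ↑): 145 + 215 = 360 → 360 − 360 = 0°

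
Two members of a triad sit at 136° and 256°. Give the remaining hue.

A triad spaces three hues 120° apart.
The full set is {16°, 136°, 256°}.

16°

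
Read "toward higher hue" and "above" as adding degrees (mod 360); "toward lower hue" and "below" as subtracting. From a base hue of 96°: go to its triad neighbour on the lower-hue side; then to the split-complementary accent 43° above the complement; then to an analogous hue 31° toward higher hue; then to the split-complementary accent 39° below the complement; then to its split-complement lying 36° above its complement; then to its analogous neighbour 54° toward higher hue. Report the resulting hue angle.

281°

−120° (triadic ↓): 96 − 120 = -24 → -24 + 360 = 336°
+223° (split-comp 43° ↑): 336 + 223 = 559 → 559 − 360 = 199°
+31° (analog 31° ↑): 199 + 31 = 230°
+141° (split-comp 39° ↓): 230 + 141 = 371 → 371 − 360 = 11°
+216° (split-comp 36° ↑): 11 + 216 = 227°
+54° (analog 54° ↑): 227 + 54 = 281°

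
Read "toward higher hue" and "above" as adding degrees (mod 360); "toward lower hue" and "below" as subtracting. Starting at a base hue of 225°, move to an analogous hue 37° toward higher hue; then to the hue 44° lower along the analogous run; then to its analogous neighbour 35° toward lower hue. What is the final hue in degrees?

+37° (analog 37° ↑): 225 + 37 = 262°
−44° (analog 44° ↓): 262 − 44 = 218°
−35° (analog 35° ↓): 218 − 35 = 183°

183°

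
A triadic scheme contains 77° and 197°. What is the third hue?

317°

A triad spaces three hues 120° apart.
The full set is {77°, 197°, 317°}.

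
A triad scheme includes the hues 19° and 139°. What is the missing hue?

A triad places three hues 120° apart.
The full set through 19° is {19°, 139°, 259°}.
Given {19°, 139°}, the missing hue is 259°.

259°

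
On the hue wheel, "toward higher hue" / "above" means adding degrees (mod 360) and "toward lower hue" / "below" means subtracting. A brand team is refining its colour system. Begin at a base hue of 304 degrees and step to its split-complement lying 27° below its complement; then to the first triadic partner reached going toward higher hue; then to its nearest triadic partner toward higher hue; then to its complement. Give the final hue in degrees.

split-comp 27° ↓ +153°: 304 + 153 = 457 → 457 − 360 = 97°
triadic ↑ +120°: 97 + 120 = 217°
triadic ↑ +120°: 217 + 120 = 337°
complement +180°: 337 + 180 = 517 → 517 − 360 = 157°

157°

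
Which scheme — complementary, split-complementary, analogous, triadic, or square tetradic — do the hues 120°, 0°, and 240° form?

Sort the hues: 0°, 120°, 240°.
Successive gaps around the wheel: 120°, 120°, 120°.
Three hues equally spaced 120° apart form a triad.

triadic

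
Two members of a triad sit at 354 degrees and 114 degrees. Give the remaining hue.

A triad spaces three hues 120° apart.
The full set is {114°, 234°, 354°}.

234°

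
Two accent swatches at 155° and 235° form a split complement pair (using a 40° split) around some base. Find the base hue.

The accents sit 40° either side of the complement, so the complement is their short-arc midpoint on the wheel.
Short-arc midpoint of 155° and 235°: 195°.
Base is 180° from the complement: 195 − 180 = 15°

15°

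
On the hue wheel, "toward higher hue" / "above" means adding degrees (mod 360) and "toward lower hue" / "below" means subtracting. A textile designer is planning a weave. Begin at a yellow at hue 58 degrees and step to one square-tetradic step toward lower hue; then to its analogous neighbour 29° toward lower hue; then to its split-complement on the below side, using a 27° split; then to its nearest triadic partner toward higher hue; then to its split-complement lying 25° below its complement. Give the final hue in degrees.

7°

58 − 90 = -32 → -32 + 360 = 328°   (square ↓)
328 − 29 = 299°   (analog 29° ↓)
299 + 153 = 452 → 452 − 360 = 92°   (split-comp 27° ↓)
92 + 120 = 212°   (triadic ↑)
212 + 155 = 367 → 367 − 360 = 7°   (split-comp 25° ↓)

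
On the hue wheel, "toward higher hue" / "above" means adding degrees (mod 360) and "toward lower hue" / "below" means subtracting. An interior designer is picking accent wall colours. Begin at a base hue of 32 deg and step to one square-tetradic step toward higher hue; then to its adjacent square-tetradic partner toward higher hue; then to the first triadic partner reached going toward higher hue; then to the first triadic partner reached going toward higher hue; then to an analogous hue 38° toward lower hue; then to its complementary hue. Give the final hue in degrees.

234°

square ↑ +90°: 32 + 90 = 122°
square ↑ +90°: 122 + 90 = 212°
triadic ↑ +120°: 212 + 120 = 332°
triadic ↑ +120°: 332 + 120 = 452 → 452 − 360 = 92°
analog 38° ↓ −38°: 92 − 38 = 54°
complement +180°: 54 + 180 = 234°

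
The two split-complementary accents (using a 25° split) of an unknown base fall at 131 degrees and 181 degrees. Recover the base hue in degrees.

The accents sit 25° either side of the complement, so the complement is their short-arc midpoint on the wheel.
Short-arc midpoint of 131° and 181°: 156°.
Base is 180° from the complement: 156 − 180 = -24 → -24 + 360 = 336°

336°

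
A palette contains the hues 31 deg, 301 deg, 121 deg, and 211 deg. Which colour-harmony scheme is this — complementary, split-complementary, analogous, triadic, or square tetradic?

square tetradic

Sort the hues: 31°, 121°, 211°, 301°.
Successive gaps around the wheel: 90°, 90°, 90°, 90°.
Four hues every 90° form a square tetradic scheme.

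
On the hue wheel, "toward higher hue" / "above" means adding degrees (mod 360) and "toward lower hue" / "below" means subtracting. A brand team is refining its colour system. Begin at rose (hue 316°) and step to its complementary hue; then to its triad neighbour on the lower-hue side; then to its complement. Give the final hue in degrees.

complement +180°: 316 + 180 = 496 → 496 − 360 = 136°
triadic ↓ −120°: 136 − 120 = 16°
complement +180°: 16 + 180 = 196°

196°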